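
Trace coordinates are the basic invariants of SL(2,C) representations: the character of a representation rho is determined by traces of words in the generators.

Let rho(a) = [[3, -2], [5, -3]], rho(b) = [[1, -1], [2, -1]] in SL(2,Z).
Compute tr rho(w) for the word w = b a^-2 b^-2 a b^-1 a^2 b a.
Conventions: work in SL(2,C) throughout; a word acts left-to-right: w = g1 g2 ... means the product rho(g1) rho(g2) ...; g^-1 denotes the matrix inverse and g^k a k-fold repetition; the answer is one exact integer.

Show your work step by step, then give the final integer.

0

rho(b) = [[1, -1], [2, -1]]
... * rho(a^-1) = [[-3, 2], [-5, 3]]  ->  [[2, -1], [-1, 1]]
... * rho(a^-1) = [[-3, 2], [-5, 3]]  ->  [[-1, 1], [-2, 1]]
... * rho(b^-1) = [[-1, 1], [-2, 1]]  ->  [[-1, 0], [0, -1]]
... * rho(b^-1) = [[-1, 1], [-2, 1]]  ->  [[1, -1], [2, -1]]
... * rho(a) = [[3, -2], [5, -3]]  ->  [[-2, 1], [1, -1]]
... * rho(b^-1) = [[-1, 1], [-2, 1]]  ->  [[0, -1], [1, 0]]
... * rho(a) = [[3, -2], [5, -3]]  ->  [[-5, 3], [3, -2]]
... * rho(a) = [[3, -2], [5, -3]]  ->  [[0, 1], [-1, 0]]
... * rho(b) = [[1, -1], [2, -1]]  ->  [[2, -1], [-1, 1]]
... * rho(a) = [[3, -2], [5, -3]]  ->  [[1, -1], [2, -1]]
tr = 1 + -1 = 0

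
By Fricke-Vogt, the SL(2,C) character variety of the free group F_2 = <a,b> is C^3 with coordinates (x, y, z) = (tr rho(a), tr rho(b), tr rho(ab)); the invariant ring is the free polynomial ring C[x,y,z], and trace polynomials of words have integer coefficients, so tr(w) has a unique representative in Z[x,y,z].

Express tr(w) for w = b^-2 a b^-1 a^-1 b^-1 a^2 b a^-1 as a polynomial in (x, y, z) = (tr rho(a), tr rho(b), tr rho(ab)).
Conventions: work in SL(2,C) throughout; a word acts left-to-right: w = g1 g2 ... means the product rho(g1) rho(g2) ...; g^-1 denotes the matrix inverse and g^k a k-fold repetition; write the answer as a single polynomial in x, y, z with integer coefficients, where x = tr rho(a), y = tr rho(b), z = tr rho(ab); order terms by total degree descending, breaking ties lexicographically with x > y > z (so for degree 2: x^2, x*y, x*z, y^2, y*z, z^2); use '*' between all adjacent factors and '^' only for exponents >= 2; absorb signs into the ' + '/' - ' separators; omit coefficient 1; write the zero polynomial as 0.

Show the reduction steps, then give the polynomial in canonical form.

-x^3*y^3*z^2 + 2*x^4*y^2*z + x^2*y^4*z + 2*x^2*y^2*z^3 - x^5*y - x^3*y^3 - 2*x^3*y*z^2 - x*y^3*z^2 - x*y*z^4 - 5*x^2*y^2*z + 5*x^3*y + 2*x*y^3 + 5*x*y*z^2 - y^2*z - 6*x*y + z

reduce: trace(a^2) = trace(a) * trace(a) - trace(1)   [square of a] = x^2 - 2
trace(a^2 b) = trace(a) * trace(b a) - trace(b)   [square of a] = x*z - y
so trace(b^-1 a^2) = trace(a^2) * trace(b) - trace(a^2 b)   [inverse elimination on b] = x^2*y - x*z - y
trace(a^2 b a) = trace(a) * trace(b a^2) - trace(b a)   [square of a] = x^2*z - x*y - z
so trace(b a b a) = trace(b a) * trace(b a) - trace(1)   [split at a repeated b] = z^2 - 2
trace(b a b) = trace(b) * trace(a b) - trace(a)   [square of b] = y*z - x
reduce: trace(a^2 b a b) = trace(a) * trace(b a b a) - trace(b a b)   [square of a] = x*z^2 - y*z - x
trace(b^-1 a^2 b a) = trace(a^2 b a) * trace(b) - trace(a^2 b a b)   [inverse elimination on b] = x^2*y*z - x*y^2 - x*z^2 + x
reduce: trace(b^-2 a^2 b a) = trace(b^-1 a^2 b a) * trace(b) - trace(b^-1 a^2 b a b)   [inverse elimination on b] = x^2*y^2*z - x*y^3 - x*y*z^2 - x^2*z + 2*x*y + z
trace(b^-1 a^2 b a^-1 b^-1) = trace(b^-2 a^2 b) * trace(a) - trace(b^-2 a^2 b a)   [inverse elimination on a] = -x^2*y^2*z + x^3*y + x*y^3 + x*y*z^2 - 3*x*y - z
trace(b^-1 a^2 b a^-1) = trace(b^-1 a^2 b) * trace(a) - trace(b^-1 a^2 b a)   [inverse elimination on a] = -x^2*y*z + x^3 + x*y^2 + x*z^2 - 3*x
trace(b^-1 a^2 b a^-1 b^-2) = trace(b^-1 a^2 b a^-1 b^-1) * trace(b) - trace(b^-1 a^2 b a^-1)   [inverse elimination on b] = -x^2*y^3*z + x^3*y^2 + x*y^4 + x*y^2*z^2 + x^2*y*z - x^3 - 4*x*y^2 - x*z^2 - y*z + 3*x
trace(a^3) = trace(a) * trace(a^2) - trace(a)   [square of a] = x^3 - 3*x
trace(a^3 b a) = trace(a) * trace(b a^3) - trace(b a^2)   [square of a] = x^3*z - x^2*y - 2*x*z + y
reduce: trace(a^3 b a b) = trace(a) * trace(b a b a^2) - trace(b a b a)   [square of a] = x^2*z^2 - x*y*z - x^2 - z^2 + 2
trace(b^-1 a^3 b a) = trace(a^3 b a) * trace(b) - trace(a^3 b a b)   [inverse elimination on b] = x^3*y*z - x^2*y^2 - x^2*z^2 - x*y*z + x^2 + y^2 + z^2 - 2
trace(b^-1 a^3 b a^-1) = trace(b^-1 a^3 b) * trace(a) - trace(b^-1 a^3 b a)   [inverse elimination on a] = -x^3*y*z + x^4 + x^2*y^2 + x^2*z^2 + x*y*z - 4*x^2 - y^2 - z^2 + 2
trace(a^2 b a^-1 b^-2 a) = trace(b^-1 a^3 b a^-1) * trace(b) - trace(b^-1 a^3 b a^-1 b)   [inverse elimination on b] = -x^3*y^2*z + x^4*y + x^2*y^3 + x^2*y*z^2 + x*y^2*z - 4*x^2*y - y^3 - y*z^2 - x*z + 3*y
so trace(b a b a b a) = trace(a b a b) * trace(a b) - trace(b a)   [split at a repeated a] = z^3 - 3*z
reduce: trace(b a b a b) = trace(b) * trace(a b a b) - trace(a b a)   [square of b] = y*z^2 - x*z - y
trace(a^2 b a b a b) = trace(a) * trace(b a b a b a) - trace(b a b a b)   [square of a] = x*z^3 - y*z^2 - 2*x*z + y
so trace(a b a b^-1 a^2 b) = trace(a^2 b a b a) * trace(b) - trace(a^2 b a b a b)   [inverse elimination on b] = x^2*y*z^2 - x*y^2*z - x*z^3 - x^2*y + 2*x*z + y
reduce: trace(b^-1 a b a b^-1 a^2) = trace(a b a b^-1 a^2) * trace(b) - trace(a b a b^-1 a^2 b)   [inverse elimination on b] = x^3*y^2*z - x^2*y^3 - 2*x^2*y*z^2 + x*z^3 + 2*x^2*y + y^3 + y*z^2 - 2*x*z - 3*y
trace(b^2) = trace(b) * trace(b) - trace(1)   [square of b] = y^2 - 2
so trace(b a^2 b) = trace(a) * trace(b^2 a) - trace(b^2)   [square of a] = x*y*z - x^2 - y^2 + 2
trace(b a^2 b a^2) = trace(a) * trace(b a^2 b a) - trace(b a^2 b)   [square of a] = x^2*z^2 - 2*x*y*z + y^2 - 2
reduce: trace(a^2 b a^2 b a) = trace(a) * trace(b a^2 b a^2) - trace(b a^2 b a)   [square of a] = x^3*z^2 - 2*x^2*y*z + x*y^2 - x*z^2 + y*z - x
reduce: trace(b^2 a b) = trace(b) * trace(a b^2) - trace(a b)   [square of b] = y^2*z - x*y - z
reduce: trace(b a b a^2 b) = trace(a) * trace(b^2 a b a) - trace(b^2 a b)   [square of a] = x*y*z^2 - x^2*z - y^2*z + z
reduce: trace(a^2 b a^2 b a b) = trace(a) * trace(b a b a^2 b a) - trace(b a b a^2 b)   [square of a] = x^2*z^3 - 2*x*y*z^2 - x^2*z + y^2*z + x*y - z
so trace(a b a b^-1 a^2 b a) = trace(a^2 b a^2 b a) * trace(b) - trace(a^2 b a^2 b a b)   [inverse elimination on b] = x^3*y*z^2 - 2*x^2*y^2*z - x^2*z^3 + x*y^3 + x*y*z^2 + x^2*z - 2*x*y + z
trace(a^2 b a b a b a) = trace(a) * trace(b a b a b a^2) - trace(b a b a b a)   [square of a] = x^2*z^3 - x*y*z^2 - 2*x^2*z - z^3 + x*y + 3*z
trace(b a b a b a b a) = trace(a b) * trace(a b a b a b) - trace(a^-1 b^-1 a^-1 b^-1)   [split at a repeated a] = z^4 - 4*z^2 + 2
so trace(b a b a b a b) = trace(b) * trace(a b a b a b) - trace(a b a b a)   [square of b] = y*z^3 - x*z^2 - 2*y*z + x
reduce: trace(a^2 b a b a b a b) = trace(a) * trace(b a b a b a b a) - trace(b a b a b a b)   [square of a] = x*z^4 - y*z^3 - 3*x*z^2 + 2*y*z + x
trace(a b a b^-1 a^2 b a b) = trace(a^2 b a b a b a) * trace(b) - trace(a^2 b a b a b a b)   [inverse elimination on b] = x^2*y*z^3 - x*y^2*z^2 - x*z^4 - 2*x^2*y*z + x*y^2 + 3*x*z^2 + y*z - x
trace(b^-1 a b a b^-1 a^2 b a) = trace(a b a b^-1 a^2 b a) * trace(b) - trace(a b a b^-1 a^2 b a b)   [inverse elimination on b] = x^3*y^2*z^2 - 2*x^2*y^3*z - 2*x^2*y*z^3 + x*y^4 + 2*x*y^2*z^2 + x*z^4 + 3*x^2*y*z - 3*x*y^2 - 3*x*z^2 + x
so trace(b^-2 a b a b^-1 a^2 b a) = trace(b^-1 a b a b^-1 a^2 b a) * trace(b) - trace(b^-1 a b a b^-1 a^2 b a b)   [inverse elimination on b] = x^3*y^3*z^2 - 2*x^2*y^4*z - 2*x^2*y^2*z^3 - x^3*y*z^2 + x*y^5 + 2*x*y^3*z^2 + x*y*z^4 + 5*x^2*y^2*z + x^2*z^3 - 4*x*y^3 - 4*x*y*z^2 - x^2*z + 3*x*y - z
so trace(b^-1 a^2 b a^-1 b^-2 a b a) = trace(b^-2 a b a b^-1 a^2 b) * trace(a) - trace(b^-2 a b a b^-1 a^2 b a)   [inverse elimination on a] = -x^3*y^3*z^2 + x^4*y^2*z + 2*x^2*y^4*z + 2*x^2*y^2*z^3 - x^3*y^3 - x^3*y*z^2 - x*y^5 - 2*x*y^3*z^2 - x*y*z^4 - 5*x^2*y^2*z + 2*x^3*y + 5*x*y^3 + 5*x*y*z^2 - x^2*z - 6*x*y + z
trace(a^-1 b^-1 a^2 b a^-1 b^-2 a b) = trace(b^-1 a^2 b a^-1 b^-2 a b) * trace(a) - trace(b^-1 a^2 b a^-1 b^-2 a b a)   [inverse elimination on a] = x^3*y^3*z^2 - 2*x^4*y^2*z - 2*x^2*y^4*z - 2*x^2*y^2*z^3 + x^5*y + 2*x^3*y^3 + 2*x^3*y*z^2 + x*y^5 + 2*x*y^3*z^2 + x*y*z^4 + 6*x^2*y^2*z - 6*x^3*y - 6*x*y^3 - 6*x*y*z^2 + 9*x*y - z
trace(b^-2 a b^-1 a^-1 b^-1 a^2 b a^-1) = trace(a^-1 b^-1 a^2 b a^-1 b^-2 a) * trace(b) - trace(a^-1 b^-1 a^2 b a^-1 b^-2 a b)   [inverse elimination on b] = -x^3*y^3*z^2 + 2*x^4*y^2*z + x^2*y^4*z + 2*x^2*y^2*z^3 - x^5*y - x^3*y^3 - 2*x^3*y*z^2 - x*y^3*z^2 - x*y*z^4 - 5*x^2*y^2*z + 5*x^3*y + 2*x*y^3 + 5*x*y*z^2 - y^2*z - 6*x*y + z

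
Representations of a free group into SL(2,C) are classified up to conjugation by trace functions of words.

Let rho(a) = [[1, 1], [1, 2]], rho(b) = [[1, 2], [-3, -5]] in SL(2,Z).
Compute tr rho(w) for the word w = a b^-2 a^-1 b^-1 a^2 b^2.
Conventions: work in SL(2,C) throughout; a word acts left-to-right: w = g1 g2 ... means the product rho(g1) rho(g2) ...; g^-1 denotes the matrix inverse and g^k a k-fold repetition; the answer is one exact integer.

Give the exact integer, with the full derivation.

rho(a) = [[1, 1], [1, 2]]
... * rho(b^-1) = [[-5, -2], [3, 1]]  ->  [[-2, -1], [1, 0]]
... * rho(b^-1) = [[-5, -2], [3, 1]]  ->  [[7, 3], [-5, -2]]
... * rho(a^-1) = [[2, -1], [-1, 1]]  ->  [[11, -4], [-8, 3]]
... * rho(b^-1) = [[-5, -2], [3, 1]]  ->  [[-67, -26], [49, 19]]
... * rho(a) = [[1, 1], [1, 2]]  ->  [[-93, -119], [68, 87]]
... * rho(a) = [[1, 1], [1, 2]]  ->  [[-212, -331], [155, 242]]
... * rho(b) = [[1, 2], [-3, -5]]  ->  [[781, 1231], [-571, -900]]
... * rho(b) = [[1, 2], [-3, -5]]  ->  [[-2912, -4593], [2129, 3358]]
tr = -2912 + 3358 = 446

446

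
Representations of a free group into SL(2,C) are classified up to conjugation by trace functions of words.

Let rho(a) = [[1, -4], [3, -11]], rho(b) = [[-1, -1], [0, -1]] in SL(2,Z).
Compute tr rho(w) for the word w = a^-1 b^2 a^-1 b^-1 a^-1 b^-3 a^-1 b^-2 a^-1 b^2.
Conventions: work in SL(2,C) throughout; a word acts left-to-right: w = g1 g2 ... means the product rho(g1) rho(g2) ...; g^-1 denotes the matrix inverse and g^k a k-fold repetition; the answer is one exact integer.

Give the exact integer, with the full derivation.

rho(a^-1) = [[-11, 4], [-3, 1]]
... * rho(b) = [[-1, -1], [0, -1]]  ->  [[11, 7], [3, 2]]
... * rho(b) = [[-1, -1], [0, -1]]  ->  [[-11, -18], [-3, -5]]
... * rho(a^-1) = [[-11, 4], [-3, 1]]  ->  [[175, -62], [48, -17]]
... * rho(b^-1) = [[-1, 1], [0, -1]]  ->  [[-175, 237], [-48, 65]]
... * rho(a^-1) = [[-11, 4], [-3, 1]]  ->  [[1214, -463], [333, -127]]
... * rho(b^-1) = [[-1, 1], [0, -1]]  ->  [[-1214, 1677], [-333, 460]]
... * rho(b^-1) = [[-1, 1], [0, -1]]  ->  [[1214, -2891], [333, -793]]
... * rho(b^-1) = [[-1, 1], [0, -1]]  ->  [[-1214, 4105], [-333, 1126]]
... * rho(a^-1) = [[-11, 4], [-3, 1]]  ->  [[1039, -751], [285, -206]]
... * rho(b^-1) = [[-1, 1], [0, -1]]  ->  [[-1039, 1790], [-285, 491]]
... * rho(b^-1) = [[-1, 1], [0, -1]]  ->  [[1039, -2829], [285, -776]]
... * rho(a^-1) = [[-11, 4], [-3, 1]]  ->  [[-2942, 1327], [-807, 364]]
... * rho(b) = [[-1, -1], [0, -1]]  ->  [[2942, 1615], [807, 443]]
... * rho(b) = [[-1, -1], [0, -1]]  ->  [[-2942, -4557], [-807, -1250]]
tr = -2942 + -1250 = -4192

-4192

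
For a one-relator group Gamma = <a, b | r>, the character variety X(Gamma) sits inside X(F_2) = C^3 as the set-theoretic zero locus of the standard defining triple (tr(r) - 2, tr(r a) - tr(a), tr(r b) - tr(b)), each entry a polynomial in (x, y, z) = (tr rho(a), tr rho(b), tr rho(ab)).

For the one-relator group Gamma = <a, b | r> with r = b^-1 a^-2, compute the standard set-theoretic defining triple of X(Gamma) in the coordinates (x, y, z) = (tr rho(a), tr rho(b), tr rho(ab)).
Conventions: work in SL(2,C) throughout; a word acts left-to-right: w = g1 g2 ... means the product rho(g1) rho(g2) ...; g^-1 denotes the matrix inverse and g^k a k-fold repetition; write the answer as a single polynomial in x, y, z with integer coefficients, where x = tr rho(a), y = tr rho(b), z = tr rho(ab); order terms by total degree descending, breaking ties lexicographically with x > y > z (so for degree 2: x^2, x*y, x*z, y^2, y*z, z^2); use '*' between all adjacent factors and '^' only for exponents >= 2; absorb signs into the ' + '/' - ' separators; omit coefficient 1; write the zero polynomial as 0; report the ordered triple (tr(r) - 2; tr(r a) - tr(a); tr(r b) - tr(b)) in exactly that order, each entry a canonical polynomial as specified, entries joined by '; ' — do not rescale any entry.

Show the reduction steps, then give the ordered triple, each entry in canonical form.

trace(a^-1) = trace(a) = x
so trace(a^-1 b) = trace(b) trace(a) - trace(b a)   [inverse elimination on a] = x*y - z
reduce: trace(a^-1 b^-1) = trace(a^-1) trace(b) - trace(a^-1 b)   [inverse elimination on b] = z
trace(b^-1 a^-2) = trace(a^-1 b^-1) trace(a) - trace(a^-1 b^-1 a)   [inverse elimination on a] = x*z - y
reduce: trace(a^-2) = trace(a^-1) trace(a) - trace(1)   [inverse elimination on a] = x^2 - 2
assemble the triple (trace(r) - 2; trace(r a) - x; trace(r b) - y)

x*z - y - 2; -x + z; x^2 - y - 2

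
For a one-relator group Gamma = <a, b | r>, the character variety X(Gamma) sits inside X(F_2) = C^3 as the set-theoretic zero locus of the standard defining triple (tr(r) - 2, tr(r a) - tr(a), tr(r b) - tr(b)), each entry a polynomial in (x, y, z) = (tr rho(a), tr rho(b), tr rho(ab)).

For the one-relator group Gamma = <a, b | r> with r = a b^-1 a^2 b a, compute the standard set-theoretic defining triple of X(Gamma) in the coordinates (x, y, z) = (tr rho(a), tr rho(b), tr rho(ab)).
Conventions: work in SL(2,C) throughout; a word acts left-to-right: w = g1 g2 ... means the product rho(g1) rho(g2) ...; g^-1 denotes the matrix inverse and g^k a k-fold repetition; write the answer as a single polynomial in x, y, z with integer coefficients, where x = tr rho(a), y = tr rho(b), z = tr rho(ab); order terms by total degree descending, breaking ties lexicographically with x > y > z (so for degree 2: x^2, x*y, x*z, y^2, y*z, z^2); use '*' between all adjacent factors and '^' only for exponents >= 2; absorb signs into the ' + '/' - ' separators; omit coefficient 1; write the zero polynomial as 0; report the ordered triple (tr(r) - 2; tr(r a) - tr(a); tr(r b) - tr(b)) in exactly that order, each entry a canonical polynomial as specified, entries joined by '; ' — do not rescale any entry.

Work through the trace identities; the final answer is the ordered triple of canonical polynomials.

x^3*y*z - x^2*y^2 - x^2*z^2; x^4*y*z - x^3*y^2 - x^3*z^2 - x^2*y*z + x*y^2 + x*z^2; x^2*y*z^2 - x*y^2*z - x*z^3 - x^2*y + 2*x*z

trace(a b a) = trace(a) trace(b a) - trace(b) = x*z - y
trace(a^2 b a) = trace(a) trace(a b a) - trace(a b) = x^2*z - x*y - z
trace(a^2 b a^2) = trace(a) trace(a^2 b a) - trace(a^2 b) = x^3*z - x^2*y - 2*x*z + y
trace(b a b a) = trace(a b) trace(a b) - trace(1)   [split at repeated a] = z^2 - 2
trace(b a b) = trace(b) trace(a b) - trace(a) = y*z - x
trace(b a^2 b a) = trace(a) trace(b a b a) - trace(b a b) = x*z^2 - y*z - x
trace(a^2) = trace(a) trace(a) - trace(1) = x^2 - 2
trace(b a^2 b) = trace(b) trace(a^2 b) - trace(a^2) = x*y*z - x^2 - y^2 + 2
trace(a^2 b a^2 b) = trace(a) trace(b a^2 b a) - trace(b a^2 b) = x^2*z^2 - 2*x*y*z + y^2 - 2
trace(a b^-1 a^2 b a) = trace(a^2 b a^2) trace(b) - trace(a^2 b a^2 b) = x^3*y*z - x^2*y^2 - x^2*z^2 + 2
trace(a^2 b a^3) = trace(a) trace(a^3 b a) - trace(a^3 b)  (reduce the a square) = x^4*z - x^3*y - 3*x^2*z + 2*x*y + z
trace(a^2 b a^3 b) = trace(a) trace(b a^2 b a^2) - trace(b a^2 b a)  (reduce the a square) = x^3*z^2 - 2*x^2*y*z + x*y^2 - x*z^2 + y*z - x
trace(a b^-1 a^2 b a^2) = trace(a^2 b a^3) trace(b) - trace(a^2 b a^3 b)  (eliminate b^-1) = x^4*y*z - x^3*y^2 - x^3*z^2 - x^2*y*z + x*y^2 + x*z^2 + x
trace(a^2 b a b a) = trace(a) trace(b a b a^2) - trace(b a b a) = x^2*z^2 - x*y*z - x^2 - z^2 + 2
trace(b a b a b a) = trace(a b a b) trace(a b) - trace(b a) = z^3 - 3*z
trace(b a b a b) = trace(b) trace(a b a b) - trace(a b a) = y*z^2 - x*z - y
trace(a^2 b a b a b) = trace(a) trace(b a b a b a) - trace(b a b a b) = x*z^3 - y*z^2 - 2*x*z + y
trace(a b^-1 a^2 b a b) = trace(a^2 b a b a) trace(b) - trace(a^2 b a b a b) = x^2*y*z^2 - x*y^2*z - x*z^3 - x^2*y + 2*x*z + y
assemble the triple (trace(r) - 2; trace(r a) - x; trace(r b) - y)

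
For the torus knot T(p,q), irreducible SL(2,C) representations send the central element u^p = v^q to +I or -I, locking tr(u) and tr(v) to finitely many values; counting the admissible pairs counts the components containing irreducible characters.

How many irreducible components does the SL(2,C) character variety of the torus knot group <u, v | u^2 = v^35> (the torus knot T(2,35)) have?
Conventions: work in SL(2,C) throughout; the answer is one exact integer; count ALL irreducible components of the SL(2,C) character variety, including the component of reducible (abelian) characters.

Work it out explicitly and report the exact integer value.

18

In the torus knot group T(2,35), u^2 = v^35 is central, so an irreducible representation sends it to +I or -I (Schur).
This locks tr(u) to 2*cos(pi*alpha/2), alpha in 1..1, and tr(v) to 2*cos(pi*beta/35), beta in 1..34, on each component of irreducible characters.
u^2 = (-1)^alpha I and v^35 = (-1)^beta I must agree, so alpha and beta have equal parity.
count pairs: odd alpha (1 choices) x odd beta (17), plus even alpha (0) x even beta (17): 1*17 + 0*17 = 17.
That is 17 components of irreducible characters, and with the reducible (abelian) component the total is 18.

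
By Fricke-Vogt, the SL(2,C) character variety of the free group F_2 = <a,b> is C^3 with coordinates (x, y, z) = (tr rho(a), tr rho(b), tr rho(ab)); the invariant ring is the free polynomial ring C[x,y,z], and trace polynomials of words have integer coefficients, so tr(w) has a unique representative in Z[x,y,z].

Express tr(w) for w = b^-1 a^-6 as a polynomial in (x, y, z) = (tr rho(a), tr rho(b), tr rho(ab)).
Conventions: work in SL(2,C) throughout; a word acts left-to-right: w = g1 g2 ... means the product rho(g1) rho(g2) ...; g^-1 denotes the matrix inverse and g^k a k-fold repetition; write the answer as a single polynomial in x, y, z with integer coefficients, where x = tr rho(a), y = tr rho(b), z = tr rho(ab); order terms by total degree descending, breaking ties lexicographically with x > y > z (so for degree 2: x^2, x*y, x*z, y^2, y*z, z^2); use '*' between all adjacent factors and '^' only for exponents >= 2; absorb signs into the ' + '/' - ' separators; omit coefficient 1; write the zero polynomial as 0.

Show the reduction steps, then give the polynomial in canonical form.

tr(a^-1) = tr(a) = x
tr(a^-2) = tr(a^-1) * tr(a) - tr(1) = x^2 - 2
tr(a^-3) = tr(a^-2) * tr(a) - tr(a^-1) = x^3 - 3*x
tr(a^-4) = tr(a^-3) * tr(a) - tr(a^-2) = x^4 - 4*x^2 + 2
tr(a^-5) = tr(a^-4) * tr(a) - tr(a^-3) = x^5 - 5*x^3 + 5*x
tr(b a^-1) = tr(b) * tr(a) - tr(b a) = x*y - z
tr(b a^-2) = tr(b a^-1) * tr(a) - tr(b) = x^2*y - x*z - y
tr(a^-2 b a^-1) = tr(b a^-2) * tr(a) - tr(b a^-1) = x^3*y - x^2*z - 2*x*y + z
tr(b a^-4) = tr(a^-2 b a^-1) * tr(a) - tr(a^-2 b) = x^4*y - x^3*z - 3*x^2*y + 2*x*z + y
tr(a^-5 b) = tr(b a^-4) * tr(a) - tr(b a^-3) = x^5*y - x^4*z - 4*x^3*y + 3*x^2*z + 3*x*y - z
tr(a^-3 b^-1 a^-2) = tr(a^-5) * tr(b) - tr(a^-5 b) = x^4*z - x^3*y - 3*x^2*z + 2*x*y + z
tr(b^-1 a^-3) = tr(a^-3) * tr(b) - tr(a^-3 b) = x^2*z - x*y - z
tr(b^-1 a^-2) = tr(b^-1 a^-1) * tr(a) - tr(b^-1) = x*z - y
tr(a^-3 b^-1 a^-1) = tr(b^-1 a^-3) * tr(a) - tr(b^-1 a^-2) = x^3*z - x^2*y - 2*x*z + y
tr(b^-1 a^-6) = tr(a^-3 b^-1 a^-2) * tr(a) - tr(a^-3 b^-1 a^-1) = x^5*z - x^4*y - 4*x^3*z + 3*x^2*y + 3*x*z - y

x^5*z - x^4*y - 4*x^3*z + 3*x^2*y + 3*x*z - y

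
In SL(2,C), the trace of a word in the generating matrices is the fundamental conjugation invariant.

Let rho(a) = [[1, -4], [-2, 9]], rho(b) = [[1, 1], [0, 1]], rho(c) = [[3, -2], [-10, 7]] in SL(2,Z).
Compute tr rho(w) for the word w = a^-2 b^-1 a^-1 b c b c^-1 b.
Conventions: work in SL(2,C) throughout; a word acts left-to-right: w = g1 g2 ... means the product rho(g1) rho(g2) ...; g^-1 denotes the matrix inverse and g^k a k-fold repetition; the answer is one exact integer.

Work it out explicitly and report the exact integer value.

-102170

rho(a^-1) = [[9, 4], [2, 1]]
... * rho(a^-1) = [[9, 4], [2, 1]]  ->  [[89, 40], [20, 9]]
... * rho(b^-1) = [[1, -1], [0, 1]]  ->  [[89, -49], [20, -11]]
... * rho(a^-1) = [[9, 4], [2, 1]]  ->  [[703, 307], [158, 69]]
... * rho(b) = [[1, 1], [0, 1]]  ->  [[703, 1010], [158, 227]]
... * rho(c) = [[3, -2], [-10, 7]]  ->  [[-7991, 5664], [-1796, 1273]]
... * rho(b) = [[1, 1], [0, 1]]  ->  [[-7991, -2327], [-1796, -523]]
... * rho(c^-1) = [[7, 2], [10, 3]]  ->  [[-79207, -22963], [-17802, -5161]]
... * rho(b) = [[1, 1], [0, 1]]  ->  [[-79207, -102170], [-17802, -22963]]
tr = -79207 + -22963 = -102170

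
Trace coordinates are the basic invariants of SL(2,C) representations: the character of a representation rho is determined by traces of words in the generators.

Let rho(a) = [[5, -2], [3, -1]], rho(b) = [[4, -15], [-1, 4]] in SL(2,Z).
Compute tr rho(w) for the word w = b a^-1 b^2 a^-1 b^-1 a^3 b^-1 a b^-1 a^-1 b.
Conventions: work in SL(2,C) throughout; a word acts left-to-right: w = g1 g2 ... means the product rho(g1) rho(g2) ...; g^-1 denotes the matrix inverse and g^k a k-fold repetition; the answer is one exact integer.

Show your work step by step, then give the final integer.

-311719842690

rho(b) = [[4, -15], [-1, 4]]
... * rho(a^-1) = [[-1, 2], [-3, 5]]  ->  [[41, -67], [-11, 18]]
... * rho(b) = [[4, -15], [-1, 4]]  ->  [[231, -883], [-62, 237]]
... * rho(b) = [[4, -15], [-1, 4]]  ->  [[1807, -6997], [-485, 1878]]
... * rho(a^-1) = [[-1, 2], [-3, 5]]  ->  [[19184, -31371], [-5149, 8420]]
... * rho(b^-1) = [[4, 15], [1, 4]]  ->  [[45365, 162276], [-12176, -43555]]
... * rho(a) = [[5, -2], [3, -1]]  ->  [[713653, -253006], [-191545, 67907]]
... * rho(a) = [[5, -2], [3, -1]]  ->  [[2809247, -1174300], [-754004, 315183]]
... * rho(a) = [[5, -2], [3, -1]]  ->  [[10523335, -4444194], [-2824471, 1192825]]
... * rho(b^-1) = [[4, 15], [1, 4]]  ->  [[37649146, 140073249], [-10105059, -37595765]]
... * rho(a) = [[5, -2], [3, -1]]  ->  [[608465477, -215371541], [-163312590, 57805883]]
... * rho(b^-1) = [[4, 15], [1, 4]]  ->  [[2218490367, 8265495991], [-595444477, -2218465318]]
... * rho(a^-1) = [[-1, 2], [-3, 5]]  ->  [[-27014978340, 45764460689], [7250840431, -12283215544]]
... * rho(b) = [[4, -15], [-1, 4]]  ->  [[-153824374049, 588282517856], [41286577268, -157895468641]]
tr = -153824374049 + -157895468641 = -311719842690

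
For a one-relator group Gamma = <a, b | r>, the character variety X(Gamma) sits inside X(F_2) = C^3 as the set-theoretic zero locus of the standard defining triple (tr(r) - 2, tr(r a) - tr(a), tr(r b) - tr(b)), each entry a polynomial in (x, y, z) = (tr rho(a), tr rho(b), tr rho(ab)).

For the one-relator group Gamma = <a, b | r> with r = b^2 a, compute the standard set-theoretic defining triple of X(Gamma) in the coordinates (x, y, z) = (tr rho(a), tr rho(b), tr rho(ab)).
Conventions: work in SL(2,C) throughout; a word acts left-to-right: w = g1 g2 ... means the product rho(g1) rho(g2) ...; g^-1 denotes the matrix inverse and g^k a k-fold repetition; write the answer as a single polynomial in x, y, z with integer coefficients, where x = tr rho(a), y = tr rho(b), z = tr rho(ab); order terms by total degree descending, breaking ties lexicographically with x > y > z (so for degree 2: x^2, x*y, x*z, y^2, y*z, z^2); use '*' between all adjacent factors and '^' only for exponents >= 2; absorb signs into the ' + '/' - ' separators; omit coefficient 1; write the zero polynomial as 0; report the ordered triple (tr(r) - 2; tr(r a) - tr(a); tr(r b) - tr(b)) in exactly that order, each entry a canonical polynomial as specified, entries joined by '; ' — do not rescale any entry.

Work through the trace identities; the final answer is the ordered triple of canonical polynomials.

use: tr(b^2 a) = tr(b) * tr(a b) - tr(a)   [square of b] = y*z - x
tr(a^2 b) = tr(a) * tr(b a) - tr(b)  (reduce the a square) = x*z - y
use: tr(a^2) = tr(a) * tr(a) - tr(1)  (reduce the a square) = x^2 - 2
use: tr(b^2 a^2) = tr(b) * tr(a^2 b) - tr(a^2)  (reduce the b square) = x*y*z - x^2 - y^2 + 2
use: tr(b^2 a b) = tr(b) * tr(b a b) - tr(b a) = y^2*z - x*y - z
assemble the triple (tr(r) - 2; tr(r a) - x; tr(r b) - y)

y*z - x - 2; x*y*z - x^2 - y^2 - x + 2; y^2*z - x*y - y - z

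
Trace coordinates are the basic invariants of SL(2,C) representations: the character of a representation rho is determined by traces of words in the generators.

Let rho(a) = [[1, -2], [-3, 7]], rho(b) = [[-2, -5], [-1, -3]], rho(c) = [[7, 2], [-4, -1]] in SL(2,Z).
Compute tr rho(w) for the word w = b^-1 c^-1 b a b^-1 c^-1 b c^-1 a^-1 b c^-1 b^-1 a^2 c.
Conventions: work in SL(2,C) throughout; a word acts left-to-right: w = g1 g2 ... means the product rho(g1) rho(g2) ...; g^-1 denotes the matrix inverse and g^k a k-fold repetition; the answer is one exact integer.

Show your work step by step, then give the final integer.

-182332717550

rho(b^-1) = [[-3, 5], [1, -2]]
... * rho(c^-1) = [[-1, -2], [4, 7]]  ->  [[23, 41], [-9, -16]]
... * rho(b) = [[-2, -5], [-1, -3]]  ->  [[-87, -238], [34, 93]]
... * rho(a) = [[1, -2], [-3, 7]]  ->  [[627, -1492], [-245, 583]]
... * rho(b^-1) = [[-3, 5], [1, -2]]  ->  [[-3373, 6119], [1318, -2391]]
... * rho(c^-1) = [[-1, -2], [4, 7]]  ->  [[27849, 49579], [-10882, -19373]]
... * rho(b) = [[-2, -5], [-1, -3]]  ->  [[-105277, -287982], [41137, 112529]]
... * rho(c^-1) = [[-1, -2], [4, 7]]  ->  [[-1046651, -1805320], [408979, 705429]]
... * rho(a^-1) = [[7, 2], [3, 1]]  ->  [[-12742517, -3898622], [4979140, 1523387]]
... * rho(b) = [[-2, -5], [-1, -3]]  ->  [[29383656, 75408451], [-11481667, -29465861]]
... * rho(c^-1) = [[-1, -2], [4, 7]]  ->  [[272250148, 469091845], [-106381777, -183297693]]
... * rho(b^-1) = [[-3, 5], [1, -2]]  ->  [[-347658599, 423067050], [135847638, -165313499]]
... * rho(a) = [[1, -2], [-3, 7]]  ->  [[-1616859749, 3656786548], [631788135, -1428889769]]
... * rho(a) = [[1, -2], [-3, 7]]  ->  [[-12587219393, 28831225334], [4918457442, -11265804653]]
... * rho(c) = [[7, 2], [-4, -1]]  ->  [[-203435437087, -54005664120], [79492420706, 21102719537]]
tr = -203435437087 + 21102719537 = -182332717550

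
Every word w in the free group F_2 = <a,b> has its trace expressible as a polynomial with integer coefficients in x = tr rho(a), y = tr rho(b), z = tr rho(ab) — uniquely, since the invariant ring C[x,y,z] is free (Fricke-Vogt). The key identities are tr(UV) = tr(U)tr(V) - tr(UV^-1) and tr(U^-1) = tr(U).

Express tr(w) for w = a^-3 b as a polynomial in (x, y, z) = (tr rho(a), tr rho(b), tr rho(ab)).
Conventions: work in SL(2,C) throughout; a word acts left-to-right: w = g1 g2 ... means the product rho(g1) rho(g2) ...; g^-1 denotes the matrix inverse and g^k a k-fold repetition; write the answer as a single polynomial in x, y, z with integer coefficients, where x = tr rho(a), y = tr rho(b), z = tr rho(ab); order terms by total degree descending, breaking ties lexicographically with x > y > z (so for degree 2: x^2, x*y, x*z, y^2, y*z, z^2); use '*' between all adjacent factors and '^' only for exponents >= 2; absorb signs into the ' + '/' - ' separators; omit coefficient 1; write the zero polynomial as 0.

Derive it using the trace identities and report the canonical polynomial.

tr(a^-1 b) = tr(b) tr(a) - tr(b a) = x*y - z
tr(a^-1 b a^-1) = tr(a^-1 b) tr(a) - tr(a^-1 b a) = x^2*y - x*z - y
tr(a^-3 b) = tr(a^-1 b a^-1) tr(a) - tr(a^-1 b) = x^3*y - x^2*z - 2*x*y + z

x^3*y - x^2*z - 2*x*y + z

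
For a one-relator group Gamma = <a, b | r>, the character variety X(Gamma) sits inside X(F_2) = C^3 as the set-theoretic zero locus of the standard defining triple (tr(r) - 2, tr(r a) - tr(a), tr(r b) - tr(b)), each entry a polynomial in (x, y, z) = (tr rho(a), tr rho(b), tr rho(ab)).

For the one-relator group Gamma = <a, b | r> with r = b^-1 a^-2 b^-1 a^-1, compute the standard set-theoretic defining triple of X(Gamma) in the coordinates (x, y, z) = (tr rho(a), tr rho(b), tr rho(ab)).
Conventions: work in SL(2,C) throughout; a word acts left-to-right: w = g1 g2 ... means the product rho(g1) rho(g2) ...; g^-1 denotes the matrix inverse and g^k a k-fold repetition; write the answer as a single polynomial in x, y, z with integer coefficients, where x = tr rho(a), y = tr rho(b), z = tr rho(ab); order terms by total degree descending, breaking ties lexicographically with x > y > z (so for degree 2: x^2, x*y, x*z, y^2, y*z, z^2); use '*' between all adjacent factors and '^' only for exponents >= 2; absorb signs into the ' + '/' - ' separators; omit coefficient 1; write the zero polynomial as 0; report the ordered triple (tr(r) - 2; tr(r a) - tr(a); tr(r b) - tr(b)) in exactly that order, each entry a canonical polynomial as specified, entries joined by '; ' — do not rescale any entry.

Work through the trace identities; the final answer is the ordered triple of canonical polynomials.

apply: trace(a^-1) = trace(a) = x
trace(a^-1 b) = trace(b) * trace(a) - trace(b a)  (eliminate a^-1) = x*y - z
use: trace(b^-1 a^-1) = trace(a^-1) * trace(b) - trace(a^-1 b)  (eliminate b^-1) = z
apply: trace(a^-1 b^-1 a^-1) = trace(b^-1 a^-1) * trace(a) - trace(b^-1)  (eliminate a^-1) = x*z - y
trace(a^-1 b^-1 a^-2) = trace(a^-1 b^-1 a^-1) * trace(a) - trace(a^-1 b^-1)  (eliminate a^-1) = x^2*z - x*y - z
apply: trace(a b a b) = trace(b a) * trace(b a) - trace(1)  (split on b) = z^2 - 2
use: trace(b a b^-1 a) = trace(a b a) * trace(b) - trace(a b a b)  (eliminate b^-1) = x*y*z - y^2 - z^2 + 2
use: trace(b^-1 a^-1 b a) = trace(b a b^-1) * trace(a) - trace(b a b^-1 a)  (eliminate a^-1) = -x*y*z + x^2 + y^2 + z^2 - 2
apply: trace(a^-1 b a^-1 b^-1) = trace(b^-1 a^-1 b) * trace(a) - trace(b^-1 a^-1 b a)  (eliminate a^-1) = x*y*z - y^2 - z^2 + 2
trace(a^-1 b^-1 a^-2 b) = trace(a^-1 b a^-1 b^-1) * trace(a) - trace(a^-1 b a^-1 b^-1 a)  (eliminate a^-1) = x^2*y*z - x*y^2 - x*z^2 + x
apply: trace(b^-1 a^-2 b^-1 a^-1) = trace(a^-1 b^-1 a^-2) * trace(b) - trace(a^-1 b^-1 a^-2 b)  (eliminate b^-1) = x*z^2 - y*z - x
trace(a^-2) = trace(a^-1) * trace(a) - trace(1) = x^2 - 2
trace(b^-1 a^-2 b^-1) = trace(a^-2 b^-1) * trace(b) - trace(a^-2) = x*y*z - x^2 - y^2 + 2
assemble the triple (trace(r) - 2; trace(r a) - x; trace(r b) - y)

x*z^2 - y*z - x - 2; x*y*z - x^2 - y^2 - x + 2; x^2*z - x*y - y - z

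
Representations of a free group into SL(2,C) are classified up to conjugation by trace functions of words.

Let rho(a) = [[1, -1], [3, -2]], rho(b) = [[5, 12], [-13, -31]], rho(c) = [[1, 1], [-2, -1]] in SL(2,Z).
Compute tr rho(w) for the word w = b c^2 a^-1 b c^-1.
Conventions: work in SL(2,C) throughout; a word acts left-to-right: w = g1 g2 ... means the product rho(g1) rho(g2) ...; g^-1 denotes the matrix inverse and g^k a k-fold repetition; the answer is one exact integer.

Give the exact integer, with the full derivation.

82

rho(b) = [[5, 12], [-13, -31]]
... * rho(c) = [[1, 1], [-2, -1]]  ->  [[-19, -7], [49, 18]]
... * rho(c) = [[1, 1], [-2, -1]]  ->  [[-5, -12], [13, 31]]
... * rho(a^-1) = [[-2, 1], [-3, 1]]  ->  [[46, -17], [-119, 44]]
... * rho(b) = [[5, 12], [-13, -31]]  ->  [[451, 1079], [-1167, -2792]]
... * rho(c^-1) = [[-1, -1], [2, 1]]  ->  [[1707, 628], [-4417, -1625]]
tr = 1707 + -1625 = 82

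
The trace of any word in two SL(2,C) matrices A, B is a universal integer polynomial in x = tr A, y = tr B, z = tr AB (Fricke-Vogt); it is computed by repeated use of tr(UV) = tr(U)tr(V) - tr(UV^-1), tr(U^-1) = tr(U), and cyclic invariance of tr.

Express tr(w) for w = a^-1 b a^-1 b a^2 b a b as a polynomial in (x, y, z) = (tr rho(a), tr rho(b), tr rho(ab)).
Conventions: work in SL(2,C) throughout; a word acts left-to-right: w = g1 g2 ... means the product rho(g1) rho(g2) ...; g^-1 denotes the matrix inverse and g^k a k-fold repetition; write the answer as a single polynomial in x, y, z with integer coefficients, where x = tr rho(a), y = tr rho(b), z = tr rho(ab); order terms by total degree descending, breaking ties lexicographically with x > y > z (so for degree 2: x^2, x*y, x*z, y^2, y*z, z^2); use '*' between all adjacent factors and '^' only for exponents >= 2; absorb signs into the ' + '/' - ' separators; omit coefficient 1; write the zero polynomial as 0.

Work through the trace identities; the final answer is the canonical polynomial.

x^3*y^2*z^2 - x^4*y*z - x^2*y^3*z - 2*x^2*y*z^3 + x^3*z^2 + 2*x*y^2*z^2 + x*z^4 + 3*x^2*y*z - y*z^3 - x*y^2 - 4*x*z^2 + 2*y*z + x

tr(b a b a) = tr(a b)*tr(a b) - tr(1)  (split on a) = z^2 - 2
and tr(b a b) = tr(b)*tr(a b) - tr(a)  (reduce the b square) = y*z - x
and tr(a^2 b a b) = tr(a)*tr(b a b a) - tr(b a b)  (reduce the a square) = x*z^2 - y*z - x
tr(b a^2) = tr(a)*tr(b a) - tr(b)  (reduce the a square) = x*z - y
next, tr(a^2 b a) = tr(a)*tr(b a^2) - tr(b a)  (reduce the a square) = x^2*z - x*y - z
and tr(a^2 b a b^2) = tr(b)*tr(a^2 b a b) - tr(a^2 b a)  (reduce the b square) = x*y*z^2 - x^2*z - y^2*z + z
tr(b^2 a^2 b a b) = tr(b)*tr(a^2 b a b^2) - tr(a^2 b a b)  (reduce the b square) = x*y^2*z^2 - x^2*y*z - y^3*z - x*z^2 + 2*y*z + x
tr(b a b a b a) = tr(a b a b)*tr(a b) - tr(b a)  (split on a) = z^3 - 3*z
tr(b a b a b) = tr(b)*tr(a b a b) - tr(a b a)  (reduce the b square) = y*z^2 - x*z - y
next, tr(a^2 b a b a b) = tr(a)*tr(b a b a b a) - tr(b a b a b)  (reduce the a square) = x*z^3 - y*z^2 - 2*x*z + y
and tr(a^2 b a b a) = tr(a)*tr(a b a b a) - tr(a b a b)  (reduce the a square) = x^2*z^2 - x*y*z - x^2 - z^2 + 2
tr(b^2 a^2 b a b a) = tr(b)*tr(a^2 b a b a b) - tr(a^2 b a b a)  (reduce the b square) = x*y*z^3 - x^2*z^2 - y^2*z^2 - x*y*z + x^2 + y^2 + z^2 - 2
and tr(b a^2 b a b a^-1 b) = tr(b^2 a^2 b a b)*tr(a) - tr(b^2 a^2 b a b a)  (eliminate a^-1) = x^2*y^2*z^2 - x^3*y*z - x*y^3*z - x*y*z^3 + y^2*z^2 + 3*x*y*z - y^2 - z^2 + 2
tr(b a b^2 a b a) = tr(b)*tr(a b a b a b) - tr(a b a b a)  (reduce the b square) = y*z^3 - x*z^2 - 2*y*z + x
next, tr(b^2) = tr(b)*tr(b) - tr(1)  (reduce the b square) = y^2 - 2
next, tr(a b^2 a) = tr(a)*tr(b^2 a) - tr(b^2)  (reduce the a square) = x*y*z - x^2 - y^2 + 2
and tr(b a b^2 a b) = tr(b)*tr(a b^2 a b) - tr(a b^2 a)  (reduce the b square) = y^2*z^2 - 2*x*y*z + x^2 - 2
tr(b a b a^2 b a b) = tr(a)*tr(b a b^2 a b a) - tr(b a b^2 a b)  (reduce the a square) = x*y*z^3 - x^2*z^2 - y^2*z^2 + 2
tr(b a b a b a b a) = tr(b a b a b a)*tr(b a) - tr(a b a b)  (split on b) = z^4 - 4*z^2 + 2
next, tr(b a b a^2 b a b a) = tr(a)*tr(b a b a b a b a) - tr(b a b a b a b)  (reduce the a square) = x*z^4 - y*z^3 - 3*x*z^2 + 2*y*z + x
next, tr(b a^2 b a b a^-1 b a) = tr(b a b a^2 b a b)*tr(a) - tr(b a b a^2 b a b a)  (eliminate a^-1) = x^2*y*z^3 - x^3*z^2 - x*y^2*z^2 - x*z^4 + y*z^3 + 3*x*z^2 - 2*y*z + x
tr(a^-1 b a^-1 b a^2 b a b) = tr(b a^2 b a b a^-1 b)*tr(a) - tr(b a^2 b a b a^-1 b a)  (eliminate a^-1) = x^3*y^2*z^2 - x^4*y*z - x^2*y^3*z - 2*x^2*y*z^3 + x^3*z^2 + 2*x*y^2*z^2 + x*z^4 + 3*x^2*y*z - y*z^3 - x*y^2 - 4*x*z^2 + 2*y*z + x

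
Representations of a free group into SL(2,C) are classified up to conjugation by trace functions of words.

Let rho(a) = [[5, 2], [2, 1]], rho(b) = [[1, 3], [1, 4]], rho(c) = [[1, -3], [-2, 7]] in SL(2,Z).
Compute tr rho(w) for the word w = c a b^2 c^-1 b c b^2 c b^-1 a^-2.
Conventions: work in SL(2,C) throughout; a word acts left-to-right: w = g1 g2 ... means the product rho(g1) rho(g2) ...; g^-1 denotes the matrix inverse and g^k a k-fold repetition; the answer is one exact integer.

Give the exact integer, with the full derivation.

rho(c) = [[1, -3], [-2, 7]]
... * rho(a) = [[5, 2], [2, 1]]  ->  [[-1, -1], [4, 3]]
... * rho(b) = [[1, 3], [1, 4]]  ->  [[-2, -7], [7, 24]]
... * rho(b) = [[1, 3], [1, 4]]  ->  [[-9, -34], [31, 117]]
... * rho(c^-1) = [[7, 3], [2, 1]]  ->  [[-131, -61], [451, 210]]
... * rho(b) = [[1, 3], [1, 4]]  ->  [[-192, -637], [661, 2193]]
... * rho(c) = [[1, -3], [-2, 7]]  ->  [[1082, -3883], [-3725, 13368]]
... * rho(b) = [[1, 3], [1, 4]]  ->  [[-2801, -12286], [9643, 42297]]
... * rho(b) = [[1, 3], [1, 4]]  ->  [[-15087, -57547], [51940, 198117]]
... * rho(c) = [[1, -3], [-2, 7]]  ->  [[100007, -357568], [-344294, 1230999]]
... * rho(b^-1) = [[4, -3], [-1, 1]]  ->  [[757596, -657589], [-2608175, 2263881]]
... * rho(a^-1) = [[1, -2], [-2, 5]]  ->  [[2072774, -4803137], [-7135937, 16535755]]
... * rho(a^-1) = [[1, -2], [-2, 5]]  ->  [[11679048, -28161233], [-40207447, 96950649]]
tr = 11679048 + 96950649 = 108629697

108629697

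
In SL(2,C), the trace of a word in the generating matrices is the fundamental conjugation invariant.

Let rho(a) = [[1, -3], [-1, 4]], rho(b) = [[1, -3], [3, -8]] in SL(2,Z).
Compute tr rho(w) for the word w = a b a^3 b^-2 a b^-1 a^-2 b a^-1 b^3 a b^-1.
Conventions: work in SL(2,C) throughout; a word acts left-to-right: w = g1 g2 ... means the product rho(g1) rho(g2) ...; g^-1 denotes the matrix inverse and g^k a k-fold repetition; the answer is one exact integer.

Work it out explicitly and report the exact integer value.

rho(a) = [[1, -3], [-1, 4]]
... * rho(b) = [[1, -3], [3, -8]]  ->  [[-8, 21], [11, -29]]
... * rho(a) = [[1, -3], [-1, 4]]  ->  [[-29, 108], [40, -149]]
... * rho(a) = [[1, -3], [-1, 4]]  ->  [[-137, 519], [189, -716]]
... * rho(a) = [[1, -3], [-1, 4]]  ->  [[-656, 2487], [905, -3431]]
... * rho(b^-1) = [[-8, 3], [-3, 1]]  ->  [[-2213, 519], [3053, -716]]
... * rho(b^-1) = [[-8, 3], [-3, 1]]  ->  [[16147, -6120], [-22276, 8443]]
... * rho(a) = [[1, -3], [-1, 4]]  ->  [[22267, -72921], [-30719, 100600]]
... * rho(b^-1) = [[-8, 3], [-3, 1]]  ->  [[40627, -6120], [-56048, 8443]]
... * rho(a^-1) = [[4, 3], [1, 1]]  ->  [[156388, 115761], [-215749, -159701]]
... * rho(a^-1) = [[4, 3], [1, 1]]  ->  [[741313, 584925], [-1022697, -806948]]
... * rho(b) = [[1, -3], [3, -8]]  ->  [[2496088, -6903339], [-3443541, 9523675]]
... * rho(a^-1) = [[4, 3], [1, 1]]  ->  [[3081013, 584925], [-4250489, -806948]]
... * rho(b) = [[1, -3], [3, -8]]  ->  [[4835788, -13922439], [-6671333, 19207051]]
... * rho(b) = [[1, -3], [3, -8]]  ->  [[-36931529, 96872148], [50949820, -133642409]]
... * rho(b) = [[1, -3], [3, -8]]  ->  [[253684915, -664182597], [-349977407, 916289812]]
... * rho(a) = [[1, -3], [-1, 4]]  ->  [[917867512, -3417785133], [-1266267219, 4715091469]]
... * rho(b^-1) = [[-8, 3], [-3, 1]]  ->  [[2910415303, -664182597], [-4015136655, 916289812]]
tr = 2910415303 + 916289812 = 3826705115

3826705115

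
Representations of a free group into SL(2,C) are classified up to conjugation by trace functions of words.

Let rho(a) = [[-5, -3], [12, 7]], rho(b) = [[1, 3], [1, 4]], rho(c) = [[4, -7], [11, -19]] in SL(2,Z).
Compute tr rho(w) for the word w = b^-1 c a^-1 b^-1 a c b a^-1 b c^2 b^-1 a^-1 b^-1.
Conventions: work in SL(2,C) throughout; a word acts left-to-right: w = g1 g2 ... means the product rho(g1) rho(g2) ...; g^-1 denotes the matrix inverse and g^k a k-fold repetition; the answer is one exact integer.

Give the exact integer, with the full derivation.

-3875820311150

rho(b^-1) = [[4, -3], [-1, 1]]
... * rho(c) = [[4, -7], [11, -19]]  ->  [[-17, 29], [7, -12]]
... * rho(a^-1) = [[7, 3], [-12, -5]]  ->  [[-467, -196], [193, 81]]
... * rho(b^-1) = [[4, -3], [-1, 1]]  ->  [[-1672, 1205], [691, -498]]
... * rho(a) = [[-5, -3], [12, 7]]  ->  [[22820, 13451], [-9431, -5559]]
... * rho(c) = [[4, -7], [11, -19]]  ->  [[239241, -415309], [-98873, 171638]]
... * rho(b) = [[1, 3], [1, 4]]  ->  [[-176068, -943513], [72765, 389933]]
... * rho(a^-1) = [[7, 3], [-12, -5]]  ->  [[10089680, 4189361], [-4169841, -1731370]]
... * rho(b) = [[1, 3], [1, 4]]  ->  [[14279041, 47026484], [-5901211, -19435003]]
... * rho(c) = [[4, -7], [11, -19]]  ->  [[574407488, -993456483], [-237389877, 410573534]]
... * rho(c) = [[4, -7], [11, -19]]  ->  [[-8630391361, 14854820761], [3566749366, -6139168007]]
... * rho(b^-1) = [[4, -3], [-1, 1]]  ->  [[-49376386205, 40745994844], [20406165471, -16839416105]]
... * rho(a^-1) = [[7, 3], [-12, -5]]  ->  [[-834586641563, -351859132835], [344916151557, 145415576938]]
... * rho(b^-1) = [[4, -3], [-1, 1]]  ->  [[-2986487433417, 2151900791854], [1234249029290, -889332877733]]
tr = -2986487433417 + -889332877733 = -3875820311150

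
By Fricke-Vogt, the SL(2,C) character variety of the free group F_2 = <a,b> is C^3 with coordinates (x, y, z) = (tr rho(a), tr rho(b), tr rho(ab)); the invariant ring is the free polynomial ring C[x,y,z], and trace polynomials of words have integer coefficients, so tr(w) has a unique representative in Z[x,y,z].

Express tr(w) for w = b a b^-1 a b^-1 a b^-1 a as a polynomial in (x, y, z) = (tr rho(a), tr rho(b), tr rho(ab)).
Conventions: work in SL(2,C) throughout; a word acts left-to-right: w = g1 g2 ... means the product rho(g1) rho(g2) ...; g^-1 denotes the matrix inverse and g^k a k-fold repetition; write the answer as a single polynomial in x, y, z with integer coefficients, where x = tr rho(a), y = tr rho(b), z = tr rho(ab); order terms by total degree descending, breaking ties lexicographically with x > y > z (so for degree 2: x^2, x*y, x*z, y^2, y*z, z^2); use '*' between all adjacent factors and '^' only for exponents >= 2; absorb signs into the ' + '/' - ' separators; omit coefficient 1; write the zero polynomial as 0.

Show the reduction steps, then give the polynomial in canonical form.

use: trace(a b a) = trace(a) trace(b a) - trace(b) = x*z - y
use: trace(a b a^2) = trace(a) trace(a b a) - trace(a b) = x^2*z - x*y - z
trace(a^2 b a^2) = trace(a) trace(a b a^2) - trace(a b a) = x^3*z - x^2*y - 2*x*z + y
apply: trace(b a b a) = trace(a b) trace(a b) - trace(1) = z^2 - 2
trace(b a b) = trace(b) trace(a b) - trace(a) = y*z - x
apply: trace(b a^2 b a) = trace(a) trace(b a b a) - trace(b a b) = x*z^2 - y*z - x
use: trace(a^2) = trace(a) trace(a) - trace(1) = x^2 - 2
use: trace(b a^2 b) = trace(b) trace(a^2 b) - trace(a^2) = x*y*z - x^2 - y^2 + 2
trace(a^2 b a^2 b) = trace(a) trace(b a^2 b a) - trace(b a^2 b) = x^2*z^2 - 2*x*y*z + y^2 - 2
trace(a b a^2 b^-1 a) = trace(a^2 b a^2) trace(b) - trace(a^2 b a^2 b) = x^3*y*z - x^2*y^2 - x^2*z^2 + 2
trace(a b a b a^2) = trace(a) trace(b a b a^2) - trace(b a b a) = x^2*z^2 - x*y*z - x^2 - z^2 + 2
trace(b a b a b a) = trace(a b) trace(a b a b) - trace(a^-1 b^-1) = z^3 - 3*z
trace(b a b a b) = trace(b) trace(a b a b) - trace(a b a) = y*z^2 - x*z - y
apply: trace(a b a b a^2 b) = trace(a) trace(b a b a b a) - trace(b a b a b) = x*z^3 - y*z^2 - 2*x*z + y
use: trace(a b a^2 b^-1 a b) = trace(a b a b a^2) trace(b) - trace(a b a b a^2 b) = x^2*y*z^2 - x*y^2*z - x*z^3 - x^2*y + 2*x*z + y
trace(a b^-1 a b^-1 a b a) = trace(a b a^2 b^-1 a) trace(b) - trace(a b a^2 b^-1 a b) = x^3*y^2*z - x^2*y^3 - 2*x^2*y*z^2 + x*y^2*z + x*z^3 + x^2*y - 2*x*z + y
trace(a b a b a b^-1 a) = trace(a^2 b a b a) trace(b) - trace(a^2 b a b a b) = x^2*y*z^2 - x*y^2*z - x*z^3 - x^2*y + 2*x*z + y
apply: trace(a b a b a b a b) = trace(b a b a) trace(b a b a) - trace(1) = z^4 - 4*z^2 + 2
trace(a b a b a b^-1 a b) = trace(a b a b a b a) trace(b) - trace(a b a b a b a b) = x*y*z^3 - y^2*z^2 - z^4 - 2*x*y*z + y^2 + 4*z^2 - 2
trace(a b^-1 a b^-1 a b a b) = trace(a b a b a b^-1 a) trace(b) - trace(a b a b a b^-1 a b) = x^2*y^2*z^2 - x*y^3*z - 2*x*y*z^3 - x^2*y^2 + y^2*z^2 + z^4 + 4*x*y*z - 4*z^2 + 2
trace(b a b^-1 a b^-1 a b^-1 a) = trace(a b^-1 a b^-1 a b a) trace(b) - trace(a b^-1 a b^-1 a b a b) = x^3*y^3*z - x^2*y^4 - 3*x^2*y^2*z^2 + 2*x*y^3*z + 3*x*y*z^3 + 2*x^2*y^2 - y^2*z^2 - z^4 - 6*x*y*z + y^2 + 4*z^2 - 2

x^3*y^3*z - x^2*y^4 - 3*x^2*y^2*z^2 + 2*x*y^3*z + 3*x*y*z^3 + 2*x^2*y^2 - y^2*z^2 - z^4 - 6*x*y*z + y^2 + 4*z^2 - 2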